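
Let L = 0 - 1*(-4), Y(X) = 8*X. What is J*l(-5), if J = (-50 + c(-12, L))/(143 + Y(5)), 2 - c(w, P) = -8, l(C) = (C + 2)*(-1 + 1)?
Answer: 0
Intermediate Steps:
l(C) = 0 (l(C) = (2 + C)*0 = 0)
L = 4 (L = 0 + 4 = 4)
c(w, P) = 10 (c(w, P) = 2 - 1*(-8) = 2 + 8 = 10)
J = -40/183 (J = (-50 + 10)/(143 + 8*5) = -40/(143 + 40) = -40/183 ≈ -0.21858)
J*l(-5) = -40/183*0 = 0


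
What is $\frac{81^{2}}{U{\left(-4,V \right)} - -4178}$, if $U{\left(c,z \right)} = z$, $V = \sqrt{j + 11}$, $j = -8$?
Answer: $\frac{27411858}{17455681} - \frac{6561 \sqrt{3}}{17455681} \approx 1.5697$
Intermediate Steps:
$V = \sqrt{3}$ ($V = \sqrt{-8 + 11} = \sqrt{3} \approx 1.732$)
$\frac{81^{2}}{U{\left(-4,V \right)} - -4178} = \frac{81^{2}}{\sqrt{3} - -4178} = \frac{6561}{\sqrt{3} + 4178} = \frac{6561}{4178 + \sqrt{3}}$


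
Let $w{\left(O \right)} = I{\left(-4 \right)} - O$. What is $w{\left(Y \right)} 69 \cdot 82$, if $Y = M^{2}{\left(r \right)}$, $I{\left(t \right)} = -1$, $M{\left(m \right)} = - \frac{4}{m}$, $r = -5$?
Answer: $- \frac{231978}{25} \approx -9279.1$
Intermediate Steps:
$Y = \frac{16}{25}$ ($Y = \left(- \frac{4}{-5}\right)^{2} = \left(\left(-4\right) \left(- \frac{1}{5}\right)\right)^{2} = \left(\frac{4}{5}\right)^{2} = \frac{16}{25} \approx 0.64$)
$w{\left(O \right)} = -1 - O$
$w{\left(Y \right)} 69 \cdot 82 = \left(-1 - \frac{16}{25}\right) 69 \cdot 82 = \left(- \frac{41}{25}\right) 69 \cdot 82 = \left(- \frac{2829}{25}\right) 82 = - \frac{231978}{25}$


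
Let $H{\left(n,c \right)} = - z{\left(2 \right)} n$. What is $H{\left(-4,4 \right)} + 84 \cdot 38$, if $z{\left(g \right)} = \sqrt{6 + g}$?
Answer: $3192 + 8 \sqrt{2} \approx 3203.3$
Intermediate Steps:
$H{\left(n,c \right)} = - 2 n \sqrt{2}$ ($H{\left(n,c \right)} = - \sqrt{6 + 2} n = - \sqrt{8} n = - 2 \sqrt{2} n = - 2 n \sqrt{2}$)
$H{\left(-4,4 \right)} + 84 \cdot 38 = \left(-2\right) \left(-4\right) \sqrt{2} + 84 \cdot 38 = 8 \sqrt{2} + 3192 = 3192 + 8 \sqrt{2}$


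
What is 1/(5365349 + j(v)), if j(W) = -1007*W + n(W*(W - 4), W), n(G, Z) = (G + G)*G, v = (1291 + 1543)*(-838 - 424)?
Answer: 1/327241044644010887138447337 ≈ 3.0558e-27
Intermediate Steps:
v = -3576508 (v = 2834*(-1262) = -3576508)
n(G, Z) = 2*G**2 (n(G, Z) = (2*G)*G = 2*G**2)
j(W) = -1007*W + 2*W**2*(-4 + W)**2 (j(W) = -1007*W + 2*(W*(W - 4))**2 = -1007*W + 2*(W*(-4 + W))**2 = -1007*W + 2*(W**2*(-4 + W)**2) = -1007*W + 2*W**2*(-4 + W)**2)
1/(5365349 + j(v)) = 1/(5365349 - 3576508*(-1007 + 2*(-3576508)*(-4 - 3576508)**2)) = 1/(5365349 - 3576508*(-1007 + 2*(-3576508)*(-3576512)**2)) = 1/(5365349 - 3576508*(-1007 + 2*(-3576508)*12791438086144)) = 1/(5365349 - 3576508*(-1007 - 91497361293197410304)) = 1/(5365349 - 3576508*(-91497361293197411311)) = 1/(5365349 + 327241044644010887133081988) = 1/327241044644010887138447337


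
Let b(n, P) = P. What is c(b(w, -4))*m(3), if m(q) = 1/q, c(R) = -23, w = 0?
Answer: -23/3 ≈ -7.6667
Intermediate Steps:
c(b(w, -4))*m(3) = -23/3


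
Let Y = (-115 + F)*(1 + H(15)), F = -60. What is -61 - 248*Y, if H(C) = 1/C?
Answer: 138697/3 ≈ 46232.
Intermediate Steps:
Y = -560/3 (Y = (-115 - 60)*(1 + 1/15) = -175*(1 + 1/15) = -175*16/15 = -560/3 ≈ -186.67)
-61 - 248*Y = -61 - 248*(-560/3) = -61 + 138880/3 = 138697/3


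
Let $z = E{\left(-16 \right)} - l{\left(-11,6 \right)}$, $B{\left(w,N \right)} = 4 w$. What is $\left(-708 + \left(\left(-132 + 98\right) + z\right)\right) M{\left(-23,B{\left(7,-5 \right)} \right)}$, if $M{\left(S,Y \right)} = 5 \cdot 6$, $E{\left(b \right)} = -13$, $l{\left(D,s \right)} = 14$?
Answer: $-23070$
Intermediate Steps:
$M{\left(S,Y \right)} = 30$
$z = -27$ ($z = -13 - 14 = -27$)
$\left(-708 + \left(\left(-132 + 98\right) + z\right)\right) M{\left(-23,B{\left(7,-5 \right)} \right)} = \left(-708 + \left(\left(-132 + 98\right) - 27\right)\right) 30 = \left(-708 - 61\right) 30 = \left(-769\right) 30 = -23070$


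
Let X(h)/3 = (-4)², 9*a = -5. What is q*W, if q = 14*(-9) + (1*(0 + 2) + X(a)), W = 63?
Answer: -4788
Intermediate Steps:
a = -5/9 (a = (⅑)*(-5) = -5/9 ≈ -0.55556)
X(h) = 48 (X(h) = 3*(-4)² = 3*16 = 48)
q = -76 (q = 14*(-9) + (1*(0 + 2) + 48) = -126 + (1*2 + 48) = -126 + (2 + 48) = -126 + 50 = -76)
q*W = -76*63 = -4788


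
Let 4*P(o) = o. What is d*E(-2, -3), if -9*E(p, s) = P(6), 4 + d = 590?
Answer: -293/3 ≈ -97.667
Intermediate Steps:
d = 586 (d = -4 + 590 = 586)
P(o) = o/4
E(p, s) = -⅙ (E(p, s) = -6/36 = -⅑*3/2 = -⅙)
d*E(-2, -3) = 586*(-⅙) = -293/3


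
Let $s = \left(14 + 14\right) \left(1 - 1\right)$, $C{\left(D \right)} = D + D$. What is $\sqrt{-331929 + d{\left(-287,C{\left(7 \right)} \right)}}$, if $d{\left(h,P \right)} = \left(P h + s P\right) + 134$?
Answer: $i \sqrt{335813} \approx 579.49 i$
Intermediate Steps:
$C{\left(D \right)} = 2 D$
$s = 0$ ($s = 28 \left(1 - 1\right) = 28 \cdot 0 = 0$)
$d{\left(h,P \right)} = 134 + P h$ ($d{\left(h,P \right)} = \left(P h + 0 P\right) + 134 = \left(P h + 0\right) + 134 = P h + 134 = 134 + P h$)
$\sqrt{-331929 + d{\left(-287,C{\left(7 \right)} \right)}} = \sqrt{-331929 + \left(134 + 2 \cdot 7 \left(-287\right)\right)} = \sqrt{-331929 + \left(134 + 14 \left(-287\right)\right)} = \sqrt{-331929 + \left(134 - 4018\right)} = \sqrt{-331929 - 3884} = \sqrt{-335813} = i \sqrt{335813}$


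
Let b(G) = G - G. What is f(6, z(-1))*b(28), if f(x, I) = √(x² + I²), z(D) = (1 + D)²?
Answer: 0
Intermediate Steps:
f(x, I) = √(I² + x²)
b(G) = 0
f(6, z(-1))*b(28) = √(((1 - 1)²)² + 6²)*0 = √((0²)² + 36)*0 = √(0² + 36)*0 = √(0 + 36)*0 = √36*0 = 6*0 = 0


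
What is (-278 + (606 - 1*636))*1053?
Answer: -324324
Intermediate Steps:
(-278 + (606 - 1*636))*1053 = (-278 + (606 - 636))*1053 = (-278 - 30)*1053 = -308*1053 = -324324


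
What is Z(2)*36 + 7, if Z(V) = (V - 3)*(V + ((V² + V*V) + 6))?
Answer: -569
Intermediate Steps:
Z(V) = (-3 + V)*(6 + V + 2*V²) (Z(V) = (-3 + V)*(V + ((V² + V²) + 6)) = (-3 + V)*(V + (2*V² + 6)) = (-3 + V)*(V + (6 + 2*V²)) = (-3 + V)*(6 + V + 2*V²))
Z(2)*36 + 7 = (-18 - 5*2² + 2*2³ + 3*2)*36 + 7 = (-18 - 5*4 + 2*8 + 6)*36 + 7 = (-18 - 20 + 16 + 6)*36 + 7 = -16*36 + 7 = -576 + 7 = -569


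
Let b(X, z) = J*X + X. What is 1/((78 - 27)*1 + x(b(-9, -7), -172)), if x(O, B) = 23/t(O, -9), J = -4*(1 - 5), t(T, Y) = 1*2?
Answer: 2/125 ≈ 0.016000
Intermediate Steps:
t(T, Y) = 2
J = 16 (J = -4*(-4) = 16)
b(X, z) = 17*X (b(X, z) = 16*X + X = 17*X)
x(O, B) = 23/2
1/((78 - 27)*1 + x(b(-9, -7), -172)) = 1/((78 - 27)*1 + 23/2) = 1/(51*1 + 23/2) = 1/(51 + 23/2) = 1/(125/2) = 2/125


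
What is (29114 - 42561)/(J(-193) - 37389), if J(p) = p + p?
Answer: 13447/37775 ≈ 0.35598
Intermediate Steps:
J(p) = 2*p
(29114 - 42561)/(J(-193) - 37389) = (29114 - 42561)/(2*(-193) - 37389) = -13447/(-386 - 37389) = -13447/(-37775) = -13447*(-1/37775) = 13447/37775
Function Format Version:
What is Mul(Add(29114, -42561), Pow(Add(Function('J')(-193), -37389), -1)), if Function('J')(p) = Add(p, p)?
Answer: Rational(13447, 37775) ≈ 0.35598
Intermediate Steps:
Function('J')(p) = Mul(2, p)
Mul(Add(29114, -42561), Pow(Add(Function('J')(-193), -37389), -1)) = Mul(Add(29114, -42561), Pow(Add(Mul(2, -193), -37389), -1)) = Mul(-13447, Pow(Add(-386, -37389), -1)) = Mul(-13447, Pow(-37775, -1)) = Mul(-13447, Rational(-1, 37775)) = Rational(13447, 37775)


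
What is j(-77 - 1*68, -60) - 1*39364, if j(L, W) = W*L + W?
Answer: -30724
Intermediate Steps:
j(L, W) = W + L*W (j(L, W) = L*W + W = W + L*W)
j(-77 - 1*68, -60) - 1*39364 = -60*(1 + (-77 - 1*68)) - 1*39364 = -60*(1 + (-77 - 68)) - 39364 = -60*(1 - 145) - 39364 = -60*(-144) - 39364 = 8640 - 39364 = -30724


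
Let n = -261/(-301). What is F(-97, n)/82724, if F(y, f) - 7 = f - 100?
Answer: -6933/6224981 ≈ -0.0011137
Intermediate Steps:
n = 261/301 (n = -261*(-1/301) = 261/301 ≈ 0.86711)
F(y, f) = -93 + f (F(y, f) = 7 + (f - 100) = 7 + (-100 + f) = -93 + f)
F(-97, n)/82724 = (-93 + 261/301)/82724 = -27732/301*1/82724 = -6933/6224981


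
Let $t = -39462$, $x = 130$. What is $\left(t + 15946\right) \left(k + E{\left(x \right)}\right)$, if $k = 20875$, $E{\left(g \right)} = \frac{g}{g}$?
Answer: $-490920016$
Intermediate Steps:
$E{\left(g \right)} = 1$
$\left(t + 15946\right) \left(k + E{\left(x \right)}\right) = \left(-39462 + 15946\right) \left(20875 + 1\right) = \left(-23516\right) 20876 = -490920016$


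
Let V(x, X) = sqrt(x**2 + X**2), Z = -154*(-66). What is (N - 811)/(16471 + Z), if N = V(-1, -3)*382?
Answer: -811/26635 + 382*sqrt(10)/26635 ≈ 0.014905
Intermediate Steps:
Z = 10164
V(x, X) = sqrt(X**2 + x**2)
N = 382*sqrt(10) (N = sqrt((-3)**2 + (-1)**2)*382 = sqrt(9 + 1)*382 = sqrt(10)*382 = 382*sqrt(10) ≈ 1208.0)
(N - 811)/(16471 + Z) = (382*sqrt(10) - 811)/(16471 + 10164) = (-811 + 382*sqrt(10))/26635 = (-811 + 382*sqrt(10))*(1/26635) = -811/26635 + 382*sqrt(10)/26635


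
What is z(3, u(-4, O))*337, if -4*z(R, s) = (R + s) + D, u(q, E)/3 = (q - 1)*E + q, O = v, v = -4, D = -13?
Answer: -6403/2 ≈ -3201.5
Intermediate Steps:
O = -4
u(q, E) = 3*q + 3*E*(-1 + q) (u(q, E) = 3*((q - 1)*E + q) = 3*((-1 + q)*E + q) = 3*(E*(-1 + q) + q) = 3*(q + E*(-1 + q)) = 3*q + 3*E*(-1 + q))
z(R, s) = 13/4 - R/4 - s/4 (z(R, s) = -((R + s) - 13)/4 = -(-13 + R + s)/4 = 13/4 - R/4 - s/4)
z(3, u(-4, O))*337 = (13/4 - ¼*3 - (-3*(-4) + 3*(-4) + 3*(-4)*(-4))/4)*337 = (13/4 - ¾ - (12 - 12 + 48)/4)*337 = (13/4 - ¾ - ¼*48)*337 = (13/4 - ¾ - 12)*337 = -19/2*337 = -6403/2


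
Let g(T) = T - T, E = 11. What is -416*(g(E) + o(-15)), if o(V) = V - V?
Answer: 0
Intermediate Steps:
o(V) = 0
g(T) = 0
-416*(g(E) + o(-15)) = -416*(0 + 0) = -416*0 = 0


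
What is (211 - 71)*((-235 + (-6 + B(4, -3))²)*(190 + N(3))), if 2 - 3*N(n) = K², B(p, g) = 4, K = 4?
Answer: -5993680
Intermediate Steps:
N(n) = -14/3 (N(n) = ⅔ - ⅓*4² = ⅔ - ⅓*16 = ⅔ - 16/3 = -14/3)
(211 - 71)*((-235 + (-6 + B(4, -3))²)*(190 + N(3))) = (211 - 71)*((-235 + (-6 + 4)²)*(190 - 14/3)) = 140*((-235 + (-2)²)*(556/3)) = 140*((-235 + 4)*(556/3)) = 140*(-231*556/3) = 140*(-42812) = -5993680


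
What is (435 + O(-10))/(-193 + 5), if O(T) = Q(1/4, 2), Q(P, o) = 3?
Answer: -219/94 ≈ -2.3298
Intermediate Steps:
O(T) = 3
(435 + O(-10))/(-193 + 5) = (435 + 3)/(-193 + 5) = 438/(-188) = 438*(-1/188) = -219/94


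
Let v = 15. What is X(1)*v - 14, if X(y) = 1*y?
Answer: 1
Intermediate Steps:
X(y) = y
X(1)*v - 14 = 1*15 - 14 = 15 - 14 = 1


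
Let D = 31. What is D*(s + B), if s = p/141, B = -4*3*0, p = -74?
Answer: -2294/141 ≈ -16.270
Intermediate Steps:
B = 0 (B = -12*0 = 0)
s = -74/141 ≈ -0.52482
D*(s + B) = 31*(-74/141 + 0) = 31*(-74/141) = -2294/141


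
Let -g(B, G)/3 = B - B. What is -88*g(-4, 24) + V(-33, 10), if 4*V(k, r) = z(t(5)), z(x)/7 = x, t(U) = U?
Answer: 35/4 ≈ 8.7500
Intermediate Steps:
z(x) = 7*x
g(B, G) = 0 (g(B, G) = -3*(B - B) = -3*0 = 0)
V(k, r) = 35/4 (V(k, r) = (7*5)/4 = (¼)*35 = 35/4)
-88*g(-4, 24) + V(-33, 10) = -88*0 + 35/4 = 0 + 35/4 = 35/4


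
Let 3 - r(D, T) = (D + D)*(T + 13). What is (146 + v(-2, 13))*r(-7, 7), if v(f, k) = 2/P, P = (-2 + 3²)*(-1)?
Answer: 288660/7 ≈ 41237.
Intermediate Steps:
P = -7 (P = (-2 + 9)*(-1) = 7*(-1) = -7)
r(D, T) = 3 - 2*D*(13 + T) (r(D, T) = 3 - (D + D)*(T + 13) = 3 - 2*D*(13 + T))
v(f, k) = -2/7 (v(f, k) = 2/(-7) = 2*(-⅐) = -2/7)
(146 + v(-2, 13))*r(-7, 7) = (146 - 2/7)*(3 - 26*(-7) - 2*(-7)*7) = 1020*(3 + 182 + 98)/7 = (1020/7)*283 = 288660/7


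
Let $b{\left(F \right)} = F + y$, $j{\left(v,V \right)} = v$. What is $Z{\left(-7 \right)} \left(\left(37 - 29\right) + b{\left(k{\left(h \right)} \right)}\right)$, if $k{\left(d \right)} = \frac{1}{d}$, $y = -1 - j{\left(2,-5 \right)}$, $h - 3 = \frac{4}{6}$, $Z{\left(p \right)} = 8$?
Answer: $\frac{464}{11} \approx 42.182$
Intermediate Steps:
$h = \frac{11}{3}$ ($h = 3 + \frac{4}{6} = 3 + 4 \cdot \frac{1}{6} = 3 + \frac{2}{3} = \frac{11}{3} \approx 3.6667$)
$y = -3$ ($y = -1 - 2 = -3$)
$b{\left(F \right)} = -3 + F$ ($b{\left(F \right)} = F - 3 = -3 + F$)
$Z{\left(-7 \right)} \left(\left(37 - 29\right) + b{\left(k{\left(h \right)} \right)}\right) = 8 \left(\left(37 - 29\right) - \left(3 - \frac{1}{\frac{11}{3}}\right)\right) = 8 \left(\left(37 - 29\right) + \left(-3 + \frac{3}{11}\right)\right) = 8 \left(8 - \frac{30}{11}\right) = 8 \cdot \frac{58}{11} = \frac{464}{11}$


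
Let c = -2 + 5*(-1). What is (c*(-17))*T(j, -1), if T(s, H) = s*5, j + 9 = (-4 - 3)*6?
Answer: -30345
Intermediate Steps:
j = -51 (j = -9 + (-4 - 3)*6 = -9 - 7*6 = -9 - 42 = -51)
T(s, H) = 5*s
c = -7 (c = -2 - 5 = -7)
(c*(-17))*T(j, -1) = (-7*(-17))*(5*(-51)) = 119*(-255) = -30345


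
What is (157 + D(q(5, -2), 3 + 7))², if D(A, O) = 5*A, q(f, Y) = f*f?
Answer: 79524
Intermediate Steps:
q(f, Y) = f²
(157 + D(q(5, -2), 3 + 7))² = (157 + 5*5²)² = (157 + 5*25)² = (157 + 125)² = 282² = 79524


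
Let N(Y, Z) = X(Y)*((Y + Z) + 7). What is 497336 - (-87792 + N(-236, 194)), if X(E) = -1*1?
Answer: 585093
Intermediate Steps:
X(E) = -1
N(Y, Z) = -7 - Y - Z (N(Y, Z) = -((Y + Z) + 7) = -(7 + Y + Z) = -7 - Y - Z)
497336 - (-87792 + N(-236, 194)) = 497336 - (-87792 + (-7 - 1*(-236) - 1*194)) = 497336 - (-87792 + (-7 + 236 - 194)) = 497336 - (-87792 + 35) = 497336 - 1*(-87757) = 497336 + 87757 = 585093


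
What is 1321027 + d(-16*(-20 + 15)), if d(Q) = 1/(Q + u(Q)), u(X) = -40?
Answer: 52841081/40 ≈ 1.3210e+6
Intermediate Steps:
d(Q) = 1/(-40 + Q) (d(Q) = 1/(Q - 40) = 1/(-40 + Q))
1321027 + d(-16*(-20 + 15)) = 1321027 + 1/(-40 - 16*(-20 + 15)) = 1321027 + 1/(-40 - 16*(-5)) = 1321027 + 1/(-40 + 80) = 1321027 + 1/40 = 52841081/40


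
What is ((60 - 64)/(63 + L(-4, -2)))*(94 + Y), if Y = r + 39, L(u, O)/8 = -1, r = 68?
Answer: -804/55 ≈ -14.618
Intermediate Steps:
L(u, O) = -8 (L(u, O) = 8*(-1) = -8)
Y = 107 (Y = 68 + 39 = 107)
((60 - 64)/(63 + L(-4, -2)))*(94 + Y) = ((60 - 64)/(63 - 8))*(94 + 107) = -4/55*201 = -804/55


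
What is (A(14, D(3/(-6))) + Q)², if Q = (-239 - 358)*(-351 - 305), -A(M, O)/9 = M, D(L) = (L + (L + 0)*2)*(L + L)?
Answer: 153276948036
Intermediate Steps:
D(L) = 6*L² (D(L) = (L + L*2)*(2*L) = (L + 2*L)*(2*L) = (3*L)*(2*L) = 6*L²)
A(M, O) = -9*M
Q = 391632 (Q = -597*(-656) = 391632)
(A(14, D(3/(-6))) + Q)² = (-9*14 + 391632)² = (-126 + 391632)² = 391506² = 153276948036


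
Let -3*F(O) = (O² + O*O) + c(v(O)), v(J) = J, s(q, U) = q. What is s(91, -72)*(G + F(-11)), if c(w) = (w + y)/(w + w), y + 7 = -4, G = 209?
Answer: 11648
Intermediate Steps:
y = -11 (y = -7 - 4 = -11)
c(w) = (-11 + w)/(2*w) (c(w) = (w - 11)/(w + w) = (-11 + w)/((2*w)) = (-11 + w)*(1/(2*w)) = (-11 + w)/(2*w))
F(O) = -2*O²/3 - (-11 + O)/(6*O) (F(O) = -((O² + O*O) + (-11 + O)/(2*O))/3 = -((O² + O²) + (-11 + O)/(2*O))/3 = -(2*O² + (-11 + O)/(2*O))/3 = -2*O²/3 - (-11 + O)/(6*O))
s(91, -72)*(G + F(-11)) = 91*(209 + (⅙)*(11 - 1*(-11) - 4*(-11)³)/(-11)) = 91*(209 + (⅙)*(-1/11)*(11 + 11 - 4*(-1331))) = 91*(209 + (⅙)*(-1/11)*(11 + 11 + 5324)) = 91*(209 + (⅙)*(-1/11)*5346) = 91*(209 - 81) = 91*128 = 11648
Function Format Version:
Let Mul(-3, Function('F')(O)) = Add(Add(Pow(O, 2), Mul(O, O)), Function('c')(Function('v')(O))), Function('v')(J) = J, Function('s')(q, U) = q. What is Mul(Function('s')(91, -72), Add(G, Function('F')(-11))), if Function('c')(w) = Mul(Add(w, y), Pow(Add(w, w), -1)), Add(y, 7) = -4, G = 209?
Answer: 11648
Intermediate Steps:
y = -11 (y = Add(-7, -4) = -11)
Function('c')(w) = Mul(Rational(1, 2), Pow(w, -1), Add(-11, w)) (Function('c')(w) = Mul(Add(w, -11), Pow(Add(w, w), -1)) = Mul(Add(-11, w), Pow(Mul(2, w), -1)) = Mul(Add(-11, w), Mul(Rational(1, 2), Pow(w, -1))) = Mul(Rational(1, 2), Pow(w, -1), Add(-11, w)))
Function('F')(O) = Add(Mul(Rational(-2, 3), Pow(O, 2)), Mul(Rational(-1, 6), Pow(O, -1), Add(-11, O))) (Function('F')(O) = Mul(Rational(-1, 3), Add(Add(Pow(O, 2), Mul(O, O)), Mul(Rational(1, 2), Pow(O, -1), Add(-11, O)))) = Mul(Rational(-1, 3), Add(Add(Pow(O, 2), Pow(O, 2)), Mul(Rational(1, 2), Pow(O, -1), Add(-11, O)))) = Mul(Rational(-1, 3), Add(Mul(2, Pow(O, 2)), Mul(Rational(1, 2), Pow(O, -1), Add(-11, O)))) = Add(Mul(Rational(-2, 3), Pow(O, 2)), Mul(Rational(-1, 6), Pow(O, -1), Add(-11, O))))
Mul(Function('s')(91, -72), Add(G, Function('F')(-11))) = Mul(91, Add(209, Mul(Rational(1, 6), Pow(-11, -1), Add(11, Mul(-1, -11), Mul(-4, Pow(-11, 3)))))) = Mul(91, Add(209, Mul(Rational(1, 6), Rational(-1, 11), Add(11, 11, Mul(-4, -1331))))) = Mul(91, Add(209, Mul(Rational(1, 6), Rational(-1, 11), Add(11, 11, 5324)))) = Mul(91, Add(209, Mul(Rational(1, 6), Rational(-1, 11), 5346))) = Mul(91, Add(209, -81)) = Mul(91, 128) = 11648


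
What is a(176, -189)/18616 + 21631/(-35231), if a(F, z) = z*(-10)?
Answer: -168048053/327930148 ≈ -0.51245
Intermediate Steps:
a(F, z) = -10*z
a(176, -189)/18616 + 21631/(-35231) = -10*(-189)/18616 + 21631/(-35231) = 1890*(1/18616) + 21631*(-1/35231) = 945/9308 - 21631/35231 = -168048053/327930148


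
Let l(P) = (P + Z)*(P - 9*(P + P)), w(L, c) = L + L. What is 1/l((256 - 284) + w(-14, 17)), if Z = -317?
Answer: -1/355096 ≈ -2.8161e-6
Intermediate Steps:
w(L, c) = 2*L
l(P) = -17*P*(-317 + P) (l(P) = (P - 317)*(P - 9*(P + P)) = (-317 + P)*(P - 18*P) = (-317 + P)*(-17*P) = -17*P*(-317 + P))
1/l((256 - 284) + w(-14, 17)) = 1/(17*((256 - 284) + 2*(-14))*(317 - ((256 - 284) + 2*(-14)))) = 1/(17*(-28 - 28)*(317 - (-28 - 28))) = 1/(17*(-56)*(317 - 1*(-56))) = 1/(17*(-56)*(317 + 56)) = 1/(17*(-56)*373) = 1/(-355096) = -1/355096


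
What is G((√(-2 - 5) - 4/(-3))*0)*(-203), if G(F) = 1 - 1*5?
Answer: 812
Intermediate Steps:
G(F) = -4 (G(F) = 1 - 5 = -4)
G((√(-2 - 5) - 4/(-3))*0)*(-203) = -4*(-203) = 812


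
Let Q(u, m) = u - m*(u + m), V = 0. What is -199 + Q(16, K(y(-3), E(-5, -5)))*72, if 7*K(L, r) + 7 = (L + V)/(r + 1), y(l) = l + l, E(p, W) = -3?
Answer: 77801/49 ≈ 1587.8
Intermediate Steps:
y(l) = 2*l
K(L, r) = -1 + L/(7*(1 + r)) (K(L, r) = -1 + ((L + 0)/(r + 1))/7 = -1 + (L/(1 + r))/7 = -1 + L/(7*(1 + r)))
Q(u, m) = u - m*(m + u)
-199 + Q(16, K(y(-3), E(-5, -5)))*72 = -199 + (16 - ((-1 - 1*(-3) + (2*(-3))/7)/(1 - 3))² - 1*(-1 - 1*(-3) + (2*(-3))/7)/(1 - 3)*16)*72 = -199 + (16 - ((-1 + 3 + (⅐)*(-6))/(-2))² - 1*(-1 + 3 + (⅐)*(-6))/(-2)*16)*72 = -199 + (16 - (-(-1 + 3 - 6/7)/2)² - 1*(-(-1 + 3 - 6/7)/2)*16)*72 = -199 + (16 - (-½*8/7)² - 1*(-½*8/7)*16)*72 = -199 + (16 - (-4/7)² - 1*(-4/7)*16)*72 = -199 + (16 - 1*16/49 + 64/7)*72 = -199 + (16 - 16/49 + 64/7)*72 = -199 + (1216/49)*72 = -199 + 87552/49 = 77801/49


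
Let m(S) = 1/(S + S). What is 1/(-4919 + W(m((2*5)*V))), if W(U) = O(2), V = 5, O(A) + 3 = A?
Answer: -1/4920 ≈ -0.00020325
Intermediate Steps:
O(A) = -3 + A
m(S) = 1/(2*S)
W(U) = -1 (W(U) = -3 + 2 = -1)
1/(-4919 + W(m((2*5)*V))) = 1/(-4919 - 1) = 1/(-4920) = -1/4920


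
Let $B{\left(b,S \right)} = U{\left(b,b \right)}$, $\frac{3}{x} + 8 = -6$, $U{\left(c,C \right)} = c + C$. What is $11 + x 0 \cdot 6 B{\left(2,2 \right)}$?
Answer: $11$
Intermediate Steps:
$U{\left(c,C \right)} = C + c$
$x = - \frac{3}{14}$ ($x = \frac{3}{-8 - 6} = \frac{3}{-14} = 3 \left(- \frac{1}{14}\right) = - \frac{3}{14} \approx -0.21429$)
$B{\left(b,S \right)} = 2 b$ ($B{\left(b,S \right)} = b + b = 2 b$)
$11 + x 0 \cdot 6 B{\left(2,2 \right)} = 11 - \frac{3 \cdot 0 \cdot 6 \cdot 2 \cdot 2}{14} = 11 - \frac{3 \cdot 0 \cdot 4}{14} = 11 - 0 = 11 + 0 = 11$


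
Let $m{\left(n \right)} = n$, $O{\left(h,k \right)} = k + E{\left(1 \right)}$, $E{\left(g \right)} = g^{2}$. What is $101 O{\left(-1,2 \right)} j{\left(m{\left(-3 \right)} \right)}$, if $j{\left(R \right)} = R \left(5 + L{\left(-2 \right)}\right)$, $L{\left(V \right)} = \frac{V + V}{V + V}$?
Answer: $-5454$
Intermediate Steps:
$O{\left(h,k \right)} = 1 + k$ ($O{\left(h,k \right)} = k + 1^{2} = k + 1 = 1 + k$)
$L{\left(V \right)} = 1$ ($L{\left(V \right)} = \frac{2 V}{2 V} = 2 V \frac{1}{2 V} = 1$)
$j{\left(R \right)} = 6 R$ ($j{\left(R \right)} = R \left(5 + 1\right) = R 6 = 6 R$)
$101 O{\left(-1,2 \right)} j{\left(m{\left(-3 \right)} \right)} = 101 \left(1 + 2\right) 6 \left(-3\right) = 101 \cdot 3 \left(-18\right) = 303 \left(-18\right) = -5454$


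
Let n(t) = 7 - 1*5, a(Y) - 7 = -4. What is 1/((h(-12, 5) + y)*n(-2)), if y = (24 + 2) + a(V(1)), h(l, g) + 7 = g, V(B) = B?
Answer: 1/54 ≈ 0.018519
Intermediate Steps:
a(Y) = 3 (a(Y) = 7 - 4 = 3)
h(l, g) = -7 + g
n(t) = 2 (n(t) = 7 - 5 = 2)
y = 29 (y = (24 + 2) + 3 = 26 + 3 = 29)
1/((h(-12, 5) + y)*n(-2)) = 1/(((-7 + 5) + 29)*2) = 1/((-2 + 29)*2) = 1/(27*2) = 1/54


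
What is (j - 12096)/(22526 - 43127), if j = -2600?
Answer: 14696/20601 ≈ 0.71336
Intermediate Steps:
(j - 12096)/(22526 - 43127) = (-2600 - 12096)/(22526 - 43127) = -14696/(-20601) = -14696*(-1/20601) = 14696/20601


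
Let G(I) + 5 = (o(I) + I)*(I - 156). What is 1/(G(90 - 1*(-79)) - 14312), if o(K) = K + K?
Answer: -1/7726 ≈ -0.00012943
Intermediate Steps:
o(K) = 2*K
G(I) = -5 + 3*I*(-156 + I) (G(I) = -5 + (2*I + I)*(I - 156) = -5 + (3*I)*(-156 + I) = -5 + 3*I*(-156 + I))
1/(G(90 - 1*(-79)) - 14312) = 1/((-5 - 468*(90 - 1*(-79)) + 3*(90 - 1*(-79))²) - 14312) = 1/((-5 - 468*(90 + 79) + 3*(90 + 79)²) - 14312) = 1/((-5 - 468*169 + 3*169²) - 14312) = 1/((-5 - 79092 + 3*28561) - 14312) = 1/((-5 - 79092 + 85683) - 14312) = 1/(6586 - 14312) = 1/(-7726) = -1/7726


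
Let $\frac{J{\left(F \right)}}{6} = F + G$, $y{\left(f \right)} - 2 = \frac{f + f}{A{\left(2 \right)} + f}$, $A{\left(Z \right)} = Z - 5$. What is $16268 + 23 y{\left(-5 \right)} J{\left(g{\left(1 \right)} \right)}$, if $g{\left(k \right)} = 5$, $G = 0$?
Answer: $\frac{37021}{2} \approx 18511.0$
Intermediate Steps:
$A{\left(Z \right)} = -5 + Z$ ($A{\left(Z \right)} = Z - 5 = -5 + Z$)
$y{\left(f \right)} = 2 + \frac{2 f}{-3 + f}$ ($y{\left(f \right)} = 2 + \frac{f + f}{\left(-5 + 2\right) + f} = 2 + \frac{2 f}{-3 + f}$)
$J{\left(F \right)} = 6 F$ ($J{\left(F \right)} = 6 \left(F + 0\right) = 6 F$)
$16268 + 23 y{\left(-5 \right)} J{\left(g{\left(1 \right)} \right)} = 16268 + 23 \frac{2 \left(-3 + 2 \left(-5\right)\right)}{-3 - 5} \cdot 6 \cdot 5 = 16268 + 23 \frac{2 \left(-3 - 10\right)}{-8} \cdot 30 = 16268 + 23 \cdot 2 \left(- \frac{1}{8}\right) \left(-13\right) 30 = 16268 + 23 \cdot \frac{13}{4} \cdot 30 = 16268 + \frac{299}{4} \cdot 30 = 16268 + \frac{4485}{2} = \frac{37021}{2}$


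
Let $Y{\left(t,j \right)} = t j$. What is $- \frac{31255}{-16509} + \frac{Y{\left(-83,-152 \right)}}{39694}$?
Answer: $\frac{724456757}{327654123} \approx 2.211$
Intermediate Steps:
$Y{\left(t,j \right)} = j t$
$- \frac{31255}{-16509} + \frac{Y{\left(-83,-152 \right)}}{39694} = - \frac{31255}{-16509} + \frac{\left(-152\right) \left(-83\right)}{39694} = \left(-31255\right) \left(- \frac{1}{16509}\right) + 12616 \cdot \frac{1}{39694} = \frac{31255}{16509} + \frac{6308}{19847} = \frac{724456757}{327654123}$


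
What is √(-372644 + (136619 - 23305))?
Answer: I*√259330 ≈ 509.24*I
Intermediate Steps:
√(-372644 + (136619 - 23305)) = √(-372644 + 113314) = √(-259330) = I*√259330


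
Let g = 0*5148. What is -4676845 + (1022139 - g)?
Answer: -3654706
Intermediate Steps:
g = 0
-4676845 + (1022139 - g) = -4676845 + (1022139 - 1*0) = -4676845 + (1022139 + 0) = -4676845 + 1022139 = -3654706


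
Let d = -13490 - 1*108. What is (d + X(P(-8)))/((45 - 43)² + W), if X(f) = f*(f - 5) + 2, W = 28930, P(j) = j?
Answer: -6746/14467 ≈ -0.46630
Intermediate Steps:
d = -13598 (d = -13490 - 108 = -13598)
X(f) = 2 + f*(-5 + f) (X(f) = f*(-5 + f) + 2 = 2 + f*(-5 + f))
(d + X(P(-8)))/((45 - 43)² + W) = (-13598 + (2 + (-8)² - 5*(-8)))/((45 - 43)² + 28930) = (-13598 + (2 + 64 + 40))/(2² + 28930) = (-13598 + 106)/(4 + 28930) = -13492/28934 = -13492*1/28934 = -6746/14467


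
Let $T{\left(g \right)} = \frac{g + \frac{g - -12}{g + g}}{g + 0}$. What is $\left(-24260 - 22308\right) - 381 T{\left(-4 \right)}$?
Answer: $- \frac{188177}{4} \approx -47044.0$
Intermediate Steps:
$T{\left(g \right)} = \frac{g + \frac{12 + g}{2 g}}{g}$ ($T{\left(g \right)} = \frac{g + \frac{g + 12}{2 g}}{g} = \frac{g + \left(12 + g\right) \frac{1}{2 g}}{g} = \frac{g + \frac{12 + g}{2 g}}{g}$)
$\left(-24260 - 22308\right) - 381 T{\left(-4 \right)} = \left(-24260 - 22308\right) - 381 \frac{6 + \left(-4\right)^{2} + \frac{1}{2} \left(-4\right)}{16} = -46568 - 381 \frac{6 + 16 - 2}{16} = -46568 - 381 \cdot \frac{1}{16} \cdot 20 = -46568 - \frac{1905}{4} = - \frac{188177}{4}$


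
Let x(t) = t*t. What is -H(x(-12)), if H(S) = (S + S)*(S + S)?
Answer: -82944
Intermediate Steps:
x(t) = t²
H(S) = 4*S² (H(S) = (2*S)*(2*S) = 4*S²)
-H(x(-12)) = -4*((-12)²)² = -4*144² = -4*20736 = -1*82944 = -82944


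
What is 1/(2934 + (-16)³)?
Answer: -1/1162 ≈ -0.00086058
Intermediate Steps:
1/(2934 + (-16)³) = 1/(2934 - 4096) = 1/(-1162) = -1/1162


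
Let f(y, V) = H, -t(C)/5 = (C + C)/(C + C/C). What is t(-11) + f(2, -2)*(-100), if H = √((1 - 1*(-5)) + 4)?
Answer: -11 - 100*√10 ≈ -327.23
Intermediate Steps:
H = √10 (H = √((1 + 5) + 4) = √(6 + 4) = √10 ≈ 3.1623)
t(C) = -10*C/(1 + C) (t(C) = -5*(C + C)/(C + C/C) = -5*2*C/(C + 1) = -5*2*C/(1 + C) = -10*C/(1 + C))
f(y, V) = √10
t(-11) + f(2, -2)*(-100) = -10*(-11)/(1 - 11) + √10*(-100) = -10*(-11)/(-10) - 100*√10 = -10*(-11)*(-⅒) - 100*√10 = -11 - 100*√10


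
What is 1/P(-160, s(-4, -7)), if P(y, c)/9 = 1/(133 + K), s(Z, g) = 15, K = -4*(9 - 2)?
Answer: 35/3 ≈ 11.667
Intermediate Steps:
K = -28 (K = -4*7 = -28)
P(y, c) = 3/35 (P(y, c) = 9/(133 - 28) = 9/105 = 9*(1/105) = 3/35)
1/P(-160, s(-4, -7)) = 1/(3/35) = 35/3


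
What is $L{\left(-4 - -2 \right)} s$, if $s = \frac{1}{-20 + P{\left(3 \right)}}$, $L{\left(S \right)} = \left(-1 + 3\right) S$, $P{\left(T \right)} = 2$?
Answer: $\frac{2}{9} \approx 0.22222$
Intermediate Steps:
$L{\left(S \right)} = 2 S$
$s = - \frac{1}{18}$ ($s = \frac{1}{-20 + 2} = \frac{1}{-18} = - \frac{1}{18} \approx -0.055556$)
$L{\left(-4 - -2 \right)} s = 2 \left(-4 - -2\right) \left(- \frac{1}{18}\right) = 2 \left(-4 + 2\right) \left(- \frac{1}{18}\right) = 2 \left(-2\right) \left(- \frac{1}{18}\right) = \left(-4\right) \left(- \frac{1}{18}\right) = \frac{2}{9}$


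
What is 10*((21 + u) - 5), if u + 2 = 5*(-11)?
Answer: -410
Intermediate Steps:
u = -57 (u = -2 + 5*(-11) = -2 - 55 = -57)
10*((21 + u) - 5) = 10*((21 - 57) - 5) = 10*(-36 - 5) = 10*(-41) = -410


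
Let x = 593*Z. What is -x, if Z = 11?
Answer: -6523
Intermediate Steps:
x = 6523 (x = 593*11 = 6523)
-x = -1*6523 = -6523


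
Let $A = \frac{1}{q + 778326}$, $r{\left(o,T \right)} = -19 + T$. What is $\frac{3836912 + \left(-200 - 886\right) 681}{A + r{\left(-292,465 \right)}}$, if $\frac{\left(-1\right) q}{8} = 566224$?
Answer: $\frac{11619588209236}{1673153835} \approx 6944.7$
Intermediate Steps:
$q = -4529792$ ($q = \left(-8\right) 566224 = -4529792$)
$A = - \frac{1}{3751466}$ ($A = \frac{1}{-4529792 + 778326} = \frac{1}{-3751466} = - \frac{1}{3751466} \approx -2.6656 \cdot 10^{-7}$)
$\frac{3836912 + \left(-200 - 886\right) 681}{A + r{\left(-292,465 \right)}} = \frac{3836912 + \left(-200 - 886\right) 681}{- \frac{1}{3751466} + \left(-19 + 465\right)} = \frac{3836912 - 739566}{- \frac{1}{3751466} + 446} = \frac{3836912 - 739566}{\frac{1673153835}{3751466}} = 3097346 \cdot \frac{3751466}{1673153835} = \frac{11619588209236}{1673153835}$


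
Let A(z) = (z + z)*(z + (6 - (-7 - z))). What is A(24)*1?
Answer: 2928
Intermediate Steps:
A(z) = 2*z*(13 + 2*z) (A(z) = (2*z)*(z + (6 + (7 + z))) = (2*z)*(z + (13 + z)) = (2*z)*(13 + 2*z) = 2*z*(13 + 2*z))
A(24)*1 = (2*24*(13 + 2*24))*1 = (2*24*(13 + 48))*1 = (2*24*61)*1 = 2928*1 = 2928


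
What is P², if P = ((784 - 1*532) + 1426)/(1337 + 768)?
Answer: 2815684/4431025 ≈ 0.63545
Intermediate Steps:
P = 1678/2105 (P = ((784 - 532) + 1426)/2105 = (252 + 1426)*(1/2105) = 1678*(1/2105) = 1678/2105 ≈ 0.79715)
P² = (1678/2105)² = 2815684/4431025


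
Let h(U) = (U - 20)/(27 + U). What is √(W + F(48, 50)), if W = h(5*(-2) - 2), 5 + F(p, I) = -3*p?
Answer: I*√34005/15 ≈ 12.294*I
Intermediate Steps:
F(p, I) = -5 - 3*p
h(U) = (-20 + U)/(27 + U)
W = -32/15 (W = (-20 + (5*(-2) - 2))/(27 + (5*(-2) - 2)) = (-20 + (-10 - 2))/(27 + (-10 - 2)) = (-20 - 12)/(27 - 12) = -32/15 ≈ -2.1333)
√(W + F(48, 50)) = √(-32/15 + (-5 - 3*48)) = √(-32/15 + (-5 - 144)) = √(-32/15 - 149) = √(-2267/15) = I*√34005/15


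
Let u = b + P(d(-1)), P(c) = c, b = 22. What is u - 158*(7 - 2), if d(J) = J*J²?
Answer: -769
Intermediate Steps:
d(J) = J³
u = 21 (u = 22 + (-1)³ = 22 - 1 = 21)
u - 158*(7 - 2) = 21 - 158*(7 - 2) = 21 - 158*5 = 21 - 79*10 = 21 - 790 = -769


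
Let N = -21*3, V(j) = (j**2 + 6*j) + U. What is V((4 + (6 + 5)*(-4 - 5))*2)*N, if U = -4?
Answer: -2202228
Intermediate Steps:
V(j) = -4 + j**2 + 6*j (V(j) = (j**2 + 6*j) - 4 = -4 + j**2 + 6*j)
N = -63
V((4 + (6 + 5)*(-4 - 5))*2)*N = (-4 + ((4 + (6 + 5)*(-4 - 5))*2)**2 + 6*((4 + (6 + 5)*(-4 - 5))*2))*(-63) = (-4 + ((4 + 11*(-9))*2)**2 + 6*((4 + 11*(-9))*2))*(-63) = (-4 + ((4 - 99)*2)**2 + 6*((4 - 99)*2))*(-63) = (-4 + (-95*2)**2 + 6*(-95*2))*(-63) = (-4 + (-190)**2 + 6*(-190))*(-63) = (-4 + 36100 - 1140)*(-63) = 34956*(-63) = -2202228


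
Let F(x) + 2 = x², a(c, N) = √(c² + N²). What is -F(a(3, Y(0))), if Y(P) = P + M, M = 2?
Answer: -11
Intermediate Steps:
Y(P) = 2 + P (Y(P) = P + 2 = 2 + P)
a(c, N) = √(N² + c²)
F(x) = -2 + x²
-F(a(3, Y(0))) = -(-2 + (√((2 + 0)² + 3²))²) = -(-2 + (√(2² + 9))²) = -(-2 + (√(4 + 9))²) = -(-2 + (√13)²) = -(-2 + 13) = -1*11 = -11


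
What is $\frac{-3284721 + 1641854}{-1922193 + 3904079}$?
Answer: $- \frac{1642867}{1981886} \approx -0.82894$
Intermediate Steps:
$\frac{-3284721 + 1641854}{-1922193 + 3904079} = - \frac{1642867}{1981886}$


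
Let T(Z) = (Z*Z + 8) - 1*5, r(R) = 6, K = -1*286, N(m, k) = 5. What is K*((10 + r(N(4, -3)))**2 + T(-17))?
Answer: -156728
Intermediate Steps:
K = -286
T(Z) = 3 + Z**2 (T(Z) = (Z**2 + 8) - 5 = (8 + Z**2) - 5 = 3 + Z**2)
K*((10 + r(N(4, -3)))**2 + T(-17)) = -286*((10 + 6)**2 + (3 + (-17)**2)) = -286*(16**2 + (3 + 289)) = -286*(256 + 292) = -286*548 = -156728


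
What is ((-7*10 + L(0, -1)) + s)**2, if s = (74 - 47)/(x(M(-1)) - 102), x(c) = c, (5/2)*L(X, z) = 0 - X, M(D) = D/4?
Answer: 825872644/167281 ≈ 4937.0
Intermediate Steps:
M(D) = D/4 (M(D) = D*(1/4) = D/4)
L(X, z) = -2*X/5 (L(X, z) = 2*(0 - X)/5 = 2*(-X)/5 = -2*X/5)
s = -108/409 (s = (74 - 47)/((1/4)*(-1) - 102) = 27/(-1/4 - 102) = 27/(-409/4) = 27*(-4/409) = -108/409 ≈ -0.26406)
((-7*10 + L(0, -1)) + s)**2 = ((-7*10 - 2/5*0) - 108/409)**2 = ((-70 + 0) - 108/409)**2 = (-70 - 108/409)**2 = (-28738/409)**2 = 825872644/167281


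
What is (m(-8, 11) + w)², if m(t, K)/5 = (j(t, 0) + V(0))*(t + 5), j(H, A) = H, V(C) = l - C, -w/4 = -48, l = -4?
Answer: 138384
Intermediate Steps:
w = 192 (w = -4*(-48) = 192)
V(C) = -4 - C
m(t, K) = 5*(-4 + t)*(5 + t) (m(t, K) = 5*((t + (-4 - 1*0))*(t + 5)) = 5*((t + (-4 + 0))*(5 + t)) = 5*((t - 4)*(5 + t)) = 5*((-4 + t)*(5 + t)) = 5*(-4 + t)*(5 + t))
(m(-8, 11) + w)² = ((-100 + 5*(-8) + 5*(-8)²) + 192)² = ((-100 - 40 + 5*64) + 192)² = ((-100 - 40 + 320) + 192)² = (180 + 192)² = 372² = 138384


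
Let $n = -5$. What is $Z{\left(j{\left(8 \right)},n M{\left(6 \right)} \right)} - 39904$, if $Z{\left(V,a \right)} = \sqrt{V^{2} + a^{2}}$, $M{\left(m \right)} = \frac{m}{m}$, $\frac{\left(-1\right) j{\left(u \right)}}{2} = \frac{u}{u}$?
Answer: $-39904 + \sqrt{29} \approx -39899.0$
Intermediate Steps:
$j{\left(u \right)} = -2$ ($j{\left(u \right)} = - 2 \frac{u}{u} = \left(-2\right) 1 = -2$)
$M{\left(m \right)} = 1$
$Z{\left(j{\left(8 \right)},n M{\left(6 \right)} \right)} - 39904 = \sqrt{\left(-2\right)^{2} + \left(\left(-5\right) 1\right)^{2}} - 39904 = \sqrt{4 + \left(-5\right)^{2}} - 39904 = \sqrt{4 + 25} - 39904 = \sqrt{29} - 39904 = -39904 + \sqrt{29}$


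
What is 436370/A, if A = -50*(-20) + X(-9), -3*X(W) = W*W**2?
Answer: 39670/113 ≈ 351.06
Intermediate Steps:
X(W) = -W**3/3 (X(W) = -W*W**2/3 = -W**3/3)
A = 1243 (A = -50*(-20) - 1/3*(-9)**3 = 1000 - 1/3*(-729) = 1000 + 243 = 1243)
436370/A = 436370/1243 = 436370*(1/1243) = 39670/113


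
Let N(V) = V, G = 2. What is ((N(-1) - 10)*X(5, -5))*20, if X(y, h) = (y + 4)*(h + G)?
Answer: 5940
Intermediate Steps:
X(y, h) = (2 + h)*(4 + y) (X(y, h) = (y + 4)*(h + 2) = (4 + y)*(2 + h) = (2 + h)*(4 + y))
((N(-1) - 10)*X(5, -5))*20 = ((-1 - 10)*(8 + 2*5 + 4*(-5) - 5*5))*20 = -11*(8 + 10 - 20 - 25)*20 = -11*(-27)*20 = 297*20 = 5940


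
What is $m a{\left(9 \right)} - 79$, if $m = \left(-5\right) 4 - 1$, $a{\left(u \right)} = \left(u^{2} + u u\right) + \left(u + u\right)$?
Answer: $-3859$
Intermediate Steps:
$a{\left(u \right)} = 2 u + 2 u^{2}$ ($a{\left(u \right)} = \left(u^{2} + u^{2}\right) + 2 u = 2 u^{2} + 2 u = 2 u + 2 u^{2}$)
$m = -21$ ($m = -20 - 1 = -21$)
$m a{\left(9 \right)} - 79 = - 21 \cdot 2 \cdot 9 \left(1 + 9\right) - 79 = - 21 \cdot 2 \cdot 9 \cdot 10 - 79 = \left(-21\right) 180 - 79 = -3780 - 79 = -3859$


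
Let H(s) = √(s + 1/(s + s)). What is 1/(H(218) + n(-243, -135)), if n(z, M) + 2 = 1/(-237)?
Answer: 49082700/5240434781 + 337014*√1151149/5240434781 ≈ 0.078366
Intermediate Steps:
n(z, M) = -475/237 (n(z, M) = -2 + 1/(-237) = -2 + 1*(-1/237) = -2 - 1/237 = -475/237)
H(s) = √(s + 1/(2*s))
1/(H(218) + n(-243, -135)) = 1/(√(2/218 + 4*218)/2 - 475/237) = 1/(√(2*(1/218) + 872)/2 - 475/237) = 1/(√(1/109 + 872)/2 - 475/237) = 1/(√(95049/109)/2 - 475/237) = 1/((3*√1151149/109)/2 - 475/237) = 1/(3*√1151149/218 - 475/237) = 1/(-475/237 + 3*√1151149/218)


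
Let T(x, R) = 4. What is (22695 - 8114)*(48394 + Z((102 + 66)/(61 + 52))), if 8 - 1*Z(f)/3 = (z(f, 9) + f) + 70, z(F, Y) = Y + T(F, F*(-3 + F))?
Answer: 79358448533/113 ≈ 7.0229e+8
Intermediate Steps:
z(F, Y) = 4 + Y (z(F, Y) = Y + 4 = 4 + Y)
Z(f) = -225 - 3*f (Z(f) = 24 - 3*(((4 + 9) + f) + 70) = 24 - 3*((13 + f) + 70) = 24 - 3*(83 + f) = 24 + (-249 - 3*f) = -225 - 3*f)
(22695 - 8114)*(48394 + Z((102 + 66)/(61 + 52))) = (22695 - 8114)*(48394 + (-225 - 3*(102 + 66)/(61 + 52))) = 14581*(48394 + (-225 - 504/113)) = 14581*(48394 - 25929/113) = 14581*(5442593/113) = 79358448533/113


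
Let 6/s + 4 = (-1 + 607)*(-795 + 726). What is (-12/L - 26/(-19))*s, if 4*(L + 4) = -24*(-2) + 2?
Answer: 6/964801 ≈ 6.2189e-6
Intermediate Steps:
L = 17/2 (L = -4 + (-24*(-2) + 2)/4 = -4 + (-4*(-12) + 2)/4 = -4 + (48 + 2)/4 = -4 + (¼)*50 = -4 + 25/2 = 17/2 ≈ 8.5000)
s = -3/20909 (s = 6/(-4 + (-1 + 607)*(-795 + 726)) = 6/(-4 + 606*(-69)) = 6/(-4 - 41814) = 6/(-41818) = 6*(-1/41818) = -3/20909 ≈ -0.00014348)
(-12/L - 26/(-19))*s = (-12/17/2 - 26/(-19))*(-3/20909) = (-12*2/17 - 26*(-1/19))*(-3/20909) = (-24/17 + 26/19)*(-3/20909) = -14/323*(-3/20909) = 6/964801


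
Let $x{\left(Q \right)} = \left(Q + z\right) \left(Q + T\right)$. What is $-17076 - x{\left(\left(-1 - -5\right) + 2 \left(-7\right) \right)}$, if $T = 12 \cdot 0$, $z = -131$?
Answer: $-18486$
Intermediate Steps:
$T = 0$
$x{\left(Q \right)} = Q \left(-131 + Q\right)$ ($x{\left(Q \right)} = \left(Q - 131\right) \left(Q + 0\right) = \left(-131 + Q\right) Q = Q \left(-131 + Q\right)$)
$-17076 - x{\left(\left(-1 - -5\right) + 2 \left(-7\right) \right)} = -17076 - \left(\left(-1 - -5\right) + 2 \left(-7\right)\right) \left(-131 + \left(\left(-1 - -5\right) + 2 \left(-7\right)\right)\right) = -17076 - \left(\left(-1 + 5\right) - 14\right) \left(-131 + \left(\left(-1 + 5\right) - 14\right)\right) = -17076 - \left(4 - 14\right) \left(-131 + \left(4 - 14\right)\right) = -17076 - - 10 \left(-131 - 10\right) = -17076 - \left(-10\right) \left(-141\right) = -17076 - 1410 = -18486$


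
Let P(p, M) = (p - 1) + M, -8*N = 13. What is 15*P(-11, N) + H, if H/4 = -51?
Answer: -3267/8 ≈ -408.38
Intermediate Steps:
H = -204 (H = 4*(-51) = -204)
N = -13/8 (N = -⅛*13 = -13/8 ≈ -1.6250)
P(p, M) = -1 + M + p (P(p, M) = (-1 + p) + M = -1 + M + p)
15*P(-11, N) + H = 15*(-1 - 13/8 - 11) - 204 = 15*(-109/8) - 204 = -1635/8 - 204 = -3267/8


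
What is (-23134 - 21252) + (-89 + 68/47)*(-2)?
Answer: -2077912/47 ≈ -44211.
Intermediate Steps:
(-23134 - 21252) + (-89 + 68/47)*(-2) = -44386 + (-89 + 68*(1/47))*(-2) = -44386 + (-89 + 68/47)*(-2) = -44386 - 4115/47*(-2) = -44386 + 8230/47 = -2077912/47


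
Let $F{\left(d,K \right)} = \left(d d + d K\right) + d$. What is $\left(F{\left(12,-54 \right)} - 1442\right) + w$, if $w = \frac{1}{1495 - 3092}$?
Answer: $- \frac{3088599}{1597} \approx -1934.0$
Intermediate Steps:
$w = - \frac{1}{1597}$ ($w = \frac{1}{-1597} = - \frac{1}{1597} \approx -0.00062617$)
$F{\left(d,K \right)} = d + d^{2} + K d$ ($F{\left(d,K \right)} = \left(d^{2} + K d\right) + d = d + d^{2} + K d$)
$\left(F{\left(12,-54 \right)} - 1442\right) + w = \left(12 \left(1 - 54 + 12\right) - 1442\right) - \frac{1}{1597} = \left(12 \left(-41\right) - 1442\right) - \frac{1}{1597} = \left(-492 - 1442\right) - \frac{1}{1597} = -1934 - \frac{1}{1597} = - \frac{3088599}{1597}$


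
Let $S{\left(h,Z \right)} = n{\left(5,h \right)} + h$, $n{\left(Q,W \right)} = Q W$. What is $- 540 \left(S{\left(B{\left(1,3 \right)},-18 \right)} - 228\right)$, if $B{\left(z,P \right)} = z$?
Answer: $119880$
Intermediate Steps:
$S{\left(h,Z \right)} = 6 h$ ($S{\left(h,Z \right)} = 5 h + h = 6 h$)
$- 540 \left(S{\left(B{\left(1,3 \right)},-18 \right)} - 228\right) = - 540 \left(6 \cdot 1 - 228\right) = - 540 \left(6 - 228\right) = \left(-540\right) \left(-222\right) = 119880$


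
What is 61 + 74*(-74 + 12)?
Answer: -4527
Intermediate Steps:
61 + 74*(-74 + 12) = 61 + 74*(-62) = 61 - 4588 = -4527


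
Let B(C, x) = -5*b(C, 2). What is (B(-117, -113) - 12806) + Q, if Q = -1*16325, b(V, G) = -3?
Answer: -29116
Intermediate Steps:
B(C, x) = 15 (B(C, x) = -5*(-3) = 15)
Q = -16325
(B(-117, -113) - 12806) + Q = (15 - 12806) - 16325 = -12791 - 16325 = -29116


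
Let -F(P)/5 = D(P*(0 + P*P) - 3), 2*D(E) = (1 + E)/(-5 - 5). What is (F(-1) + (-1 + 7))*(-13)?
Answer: -273/4 ≈ -68.250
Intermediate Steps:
D(E) = -1/20 - E/20 (D(E) = ((1 + E)/(-5 - 5))/2 = ((1 + E)/(-10))/2 = ((1 + E)*(-⅒))/2 = (-⅒ - E/10)/2 = -1/20 - E/20)
F(P) = -½ + P³/4 (F(P) = -5*(-1/20 - (P*(0 + P*P) - 3)/20) = -5*(-1/20 - (P*(0 + P²) - 3)/20) = -5*(-1/20 - (P*P² - 3)/20) = -5*(-1/20 - (P³ - 3)/20) = -5*(-1/20 - (-3 + P³)/20) = -5*(-1/20 + (3/20 - P³/20)) = -5*(⅒ - P³/20) = -½ + P³/4)
(F(-1) + (-1 + 7))*(-13) = ((-½ + (¼)*(-1)³) + (-1 + 7))*(-13) = ((-½ + (¼)*(-1)) + 6)*(-13) = ((-½ - ¼) + 6)*(-13) = (-¾ + 6)*(-13) = (21/4)*(-13) = -273/4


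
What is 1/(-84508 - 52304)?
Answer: -1/136812 ≈ -7.3093e-6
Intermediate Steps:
1/(-84508 - 52304) = 1/(-136812) = -1/136812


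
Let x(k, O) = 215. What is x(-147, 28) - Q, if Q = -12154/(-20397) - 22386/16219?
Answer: 10197936323/47259849 ≈ 215.78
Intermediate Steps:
Q = -37068788/47259849 (Q = -12154*(-1/20397) - 22386*1/16219 = 12154/20397 - 3198/2317 = -37068788/47259849 ≈ -0.78436)
x(-147, 28) - Q = 215 - 1*(-37068788/47259849) = 215 + 37068788/47259849 = 10197936323/47259849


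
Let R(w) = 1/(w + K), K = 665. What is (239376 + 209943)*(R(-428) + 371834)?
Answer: 13198694552407/79 ≈ 1.6707e+11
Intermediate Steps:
R(w) = 1/(665 + w) (R(w) = 1/(w + 665) = 1/(665 + w))
(239376 + 209943)*(R(-428) + 371834) = (239376 + 209943)*(1/(665 - 428) + 371834) = 449319*(1/237 + 371834) = 449319*(88124659/237) = 13198694552407/79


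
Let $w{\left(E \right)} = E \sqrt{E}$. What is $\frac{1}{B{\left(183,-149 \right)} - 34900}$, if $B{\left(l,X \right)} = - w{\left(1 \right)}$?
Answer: $- \frac{1}{34901} \approx -2.8652 \cdot 10^{-5}$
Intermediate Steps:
$w{\left(E \right)} = E^{\frac{3}{2}}$
$B{\left(l,X \right)} = -1$ ($B{\left(l,X \right)} = - 1^{\frac{3}{2}} = \left(-1\right) 1 = -1$)
$\frac{1}{B{\left(183,-149 \right)} - 34900} = \frac{1}{-1 - 34900} = \frac{1}{-34901} = - \frac{1}{34901}$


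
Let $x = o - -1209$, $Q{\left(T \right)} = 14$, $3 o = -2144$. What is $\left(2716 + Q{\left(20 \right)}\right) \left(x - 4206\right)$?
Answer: $-10132850$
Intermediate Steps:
$o = - \frac{2144}{3}$ ($o = \frac{1}{3} \left(-2144\right) = - \frac{2144}{3} \approx -714.67$)
$x = \frac{1483}{3}$ ($x = - \frac{2144}{3} - -1209 = - \frac{2144}{3} + 1209 = \frac{1483}{3} \approx 494.33$)
$\left(2716 + Q{\left(20 \right)}\right) \left(x - 4206\right) = \left(2716 + 14\right) \left(\frac{1483}{3} - 4206\right) = 2730 \left(- \frac{11135}{3}\right) = -10132850$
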